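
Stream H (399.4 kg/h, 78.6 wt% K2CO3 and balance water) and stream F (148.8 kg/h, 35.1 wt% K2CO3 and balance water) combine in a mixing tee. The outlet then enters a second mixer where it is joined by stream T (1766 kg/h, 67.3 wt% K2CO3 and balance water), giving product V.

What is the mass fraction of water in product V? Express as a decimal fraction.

Overall, product flow = 2314.2 kg/h.
water in = 399.4×0.214 + 148.8×0.649 + 1766×0.327 = 759.52 kg/h.
water fraction in V = 0.328.

0.328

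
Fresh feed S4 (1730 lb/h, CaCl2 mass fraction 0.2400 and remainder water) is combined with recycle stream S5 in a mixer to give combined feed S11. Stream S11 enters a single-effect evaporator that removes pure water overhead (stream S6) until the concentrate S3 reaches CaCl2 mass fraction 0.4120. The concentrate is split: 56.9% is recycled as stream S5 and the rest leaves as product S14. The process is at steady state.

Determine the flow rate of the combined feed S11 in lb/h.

Overall CaCl2 balance (none leaves overhead): CaCl2 in fresh feed = CaCl2 in product, i.e. 1730×0.240 = (1−0.569)·S3·0.412.
S3 = 415.2/(0.412×0.431) = 2338.2 lb/h.
Recycle S5 = 0.569×2338.2 = 1330.4 lb/h.
Combined feed S11 = 1730 + 1330.4 = 3060.4 lb/h.

3060 lb/h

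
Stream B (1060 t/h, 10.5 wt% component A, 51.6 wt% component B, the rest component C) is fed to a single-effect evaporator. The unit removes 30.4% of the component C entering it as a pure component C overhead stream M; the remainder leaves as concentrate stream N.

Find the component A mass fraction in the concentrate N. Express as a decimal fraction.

component A is not removed: 1060×0.105 = 111.3 t/h of component A enters N.
component C entering = 1060×0.379 = 401.74 t/h; overhead removed = 0.304×401.74 = 122.13 t/h.
Concentrate = 1060 − 122.13 = 937.87 t/h.
Mass fraction = 111.3/937.87 = 0.1187.

0.1187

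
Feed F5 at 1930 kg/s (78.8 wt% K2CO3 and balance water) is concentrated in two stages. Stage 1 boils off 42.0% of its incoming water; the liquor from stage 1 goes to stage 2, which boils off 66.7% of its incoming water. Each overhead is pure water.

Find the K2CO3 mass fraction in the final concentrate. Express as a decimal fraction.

water in feed = 1930×0.212 = 409.16 kg/s.
After stage 1: water left = (1−0.420)×409.16 = 237.31; stream total = 1758.2 kg/s.
After stage 2: water left = (1−0.667)×237.31 = 79.025; final concentrate = 1599.9 kg/s.
K2CO3 fraction = 1520.8/1599.9 = 0.9506.

0.9506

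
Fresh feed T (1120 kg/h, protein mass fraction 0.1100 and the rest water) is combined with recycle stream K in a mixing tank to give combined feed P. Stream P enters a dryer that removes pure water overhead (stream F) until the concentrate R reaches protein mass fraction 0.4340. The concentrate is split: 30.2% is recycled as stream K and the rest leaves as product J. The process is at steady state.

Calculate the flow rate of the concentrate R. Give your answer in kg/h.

Overall protein balance (none leaves overhead): protein in fresh feed = protein in product, i.e. 1120×0.110 = (1−0.302)·R·0.434.
R = 123.2/(0.434×0.698) = 406.69 kg/h.

406.7 kg/h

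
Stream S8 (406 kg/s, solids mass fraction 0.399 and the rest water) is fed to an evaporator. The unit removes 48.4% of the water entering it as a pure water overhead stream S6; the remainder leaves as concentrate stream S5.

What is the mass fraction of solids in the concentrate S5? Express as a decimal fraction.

solids is not removed: 406×0.399 = 161.99 kg/s of solids enters S5.
water entering = 406×0.601 = 244.01 kg/s; overhead removed = 0.484×244.01 = 118.1 kg/s.
Concentrate = 406 − 118.1 = 287.9 kg/s.
Mass fraction = 161.99/287.9 = 0.563.

0.563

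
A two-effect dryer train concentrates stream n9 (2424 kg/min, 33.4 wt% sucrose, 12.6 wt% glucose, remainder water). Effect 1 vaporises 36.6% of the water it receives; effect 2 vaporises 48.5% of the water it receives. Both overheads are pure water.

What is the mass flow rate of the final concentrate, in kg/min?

1542 kg/min

water in feed = 2424×0.540 = 1309 kg/min.
After stage 1: water left = (1−0.366)×1309 = 829.88; stream total = 1944.9 kg/min.
After stage 2: water left = (1−0.485)×829.88 = 427.39; final concentrate = 1542.4 kg/min.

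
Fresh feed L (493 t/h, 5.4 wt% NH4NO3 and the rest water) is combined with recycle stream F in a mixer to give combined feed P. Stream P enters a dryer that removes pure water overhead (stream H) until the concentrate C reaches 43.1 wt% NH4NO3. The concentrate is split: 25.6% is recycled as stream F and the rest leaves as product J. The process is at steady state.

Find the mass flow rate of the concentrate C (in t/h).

83.02 t/h

Overall NH4NO3 balance (none leaves overhead): NH4NO3 in fresh feed = NH4NO3 in product, i.e. 493×0.054 = (1−0.256)·C·0.431.
C = 26.622/(0.431×0.744) = 83.021 t/h.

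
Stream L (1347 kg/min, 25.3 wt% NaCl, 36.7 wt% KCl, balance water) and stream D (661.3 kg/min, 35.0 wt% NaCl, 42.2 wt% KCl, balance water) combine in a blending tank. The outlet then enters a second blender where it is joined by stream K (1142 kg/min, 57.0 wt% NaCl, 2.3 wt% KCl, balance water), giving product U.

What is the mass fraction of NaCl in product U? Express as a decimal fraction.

0.388

Overall, product flow = 3150.3 kg/min.
NaCl in = 1347×0.253 + 661.3×0.350 + 1142×0.570 = 1223.2 kg/min.
NaCl fraction in U = 0.388.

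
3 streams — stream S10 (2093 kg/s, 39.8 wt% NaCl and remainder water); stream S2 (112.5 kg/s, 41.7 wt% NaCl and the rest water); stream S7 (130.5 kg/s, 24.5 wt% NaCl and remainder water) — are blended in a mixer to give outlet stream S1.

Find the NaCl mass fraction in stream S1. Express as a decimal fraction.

Total flow out = 2093 + 112.5 + 130.5 = 2336 kg/s.
NaCl in = 2093×0.398 + 112.5×0.417 + 130.5×0.245 = 911.9 kg/s.
NaCl mass fraction in S1 = 911.9/2336 = 0.3904.

0.3904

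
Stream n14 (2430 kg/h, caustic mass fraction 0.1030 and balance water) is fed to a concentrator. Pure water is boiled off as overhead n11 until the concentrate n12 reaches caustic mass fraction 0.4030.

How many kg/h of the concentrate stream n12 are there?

621.1 kg/h

caustic is conserved: 2430×0.103 = 250.29 kg/h all reports to the concentrate.
Concentrate = 250.29/(target fraction) = 621.07 kg/h.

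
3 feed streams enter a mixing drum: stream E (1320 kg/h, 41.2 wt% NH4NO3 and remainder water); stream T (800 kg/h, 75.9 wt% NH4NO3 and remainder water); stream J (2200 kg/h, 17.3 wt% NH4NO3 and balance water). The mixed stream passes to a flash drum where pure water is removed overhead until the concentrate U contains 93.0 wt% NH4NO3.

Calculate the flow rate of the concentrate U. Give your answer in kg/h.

1647 kg/h

NH4NO3 entering = 1320×0.412 + 800×0.759 + 2200×0.173 = 1531.6 kg/h.
All NH4NO3 reports to U, so U = 1531.6/0.930 = 1646.9 kg/h.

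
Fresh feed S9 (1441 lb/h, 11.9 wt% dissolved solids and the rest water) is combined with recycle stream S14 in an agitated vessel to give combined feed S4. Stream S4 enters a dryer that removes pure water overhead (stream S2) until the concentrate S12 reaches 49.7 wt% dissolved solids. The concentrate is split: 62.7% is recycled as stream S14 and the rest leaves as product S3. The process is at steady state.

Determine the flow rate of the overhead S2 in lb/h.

Overall dissolved solids balance (none leaves overhead): dissolved solids in fresh feed = dissolved solids in product, i.e. 1441×0.119 = (1−0.627)·S12·0.497.
S12 = 171.48/(0.497×0.373) = 925.01 lb/h.
Recycle S14 = 0.627×925.01 = 579.98 lb/h.
Combined feed S4 = 1441 + 579.98 = 2021 lb/h.
Overhead S2 = S4 − S12 = 2021 − 925.01 = 1096 lb/h.

1096 lb/h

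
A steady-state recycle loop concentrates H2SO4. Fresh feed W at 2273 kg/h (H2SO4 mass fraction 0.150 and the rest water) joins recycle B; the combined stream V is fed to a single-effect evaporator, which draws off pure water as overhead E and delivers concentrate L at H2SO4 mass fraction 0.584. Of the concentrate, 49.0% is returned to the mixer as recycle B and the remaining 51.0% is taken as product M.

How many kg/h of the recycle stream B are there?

Overall H2SO4 balance (none leaves overhead): H2SO4 in fresh feed = H2SO4 in product, i.e. 2273×0.150 = (1−0.490)·L·0.584.
L = 340.95/(0.584×0.510) = 1144.7 kg/h.
Recycle B = 0.490×1144.7 = 560.92 kg/h.

560.9 kg/h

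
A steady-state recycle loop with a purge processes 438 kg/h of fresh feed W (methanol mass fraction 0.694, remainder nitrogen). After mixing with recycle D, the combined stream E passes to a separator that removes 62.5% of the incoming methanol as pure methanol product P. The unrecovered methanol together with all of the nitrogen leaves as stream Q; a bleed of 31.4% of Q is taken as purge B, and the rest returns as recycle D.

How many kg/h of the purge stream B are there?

182.2 kg/h

nitrogen enters only via W and leaves only via the purge: 438×0.306 = 0.314×(nitrogen in Q), and the separator passes all nitrogen, so nitrogen in E = nitrogen in Q = 426.84 kg/h.
methanol in E: m_A = 438×0.694 + (1−0.314)·(1−0.625)·m_A, so m_A = 303.97/0.7428 = 409.25 kg/h.
Q = (1−0.625)×409.25 + 426.84 = 580.31 kg/h.
Purge B = 0.314×580.31 = 182.22 kg/h.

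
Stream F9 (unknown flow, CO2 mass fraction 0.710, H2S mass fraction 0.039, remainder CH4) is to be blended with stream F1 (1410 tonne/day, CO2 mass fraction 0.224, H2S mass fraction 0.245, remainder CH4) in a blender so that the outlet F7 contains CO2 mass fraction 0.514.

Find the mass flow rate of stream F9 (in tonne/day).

Let F9 be the unknown flow. Total out = 1410 + F9.
CO2 balance: 315.84 + 0.710·F9 = 0.514·(1410 + F9)
(0.710 − 0.514)·F9 = 0.514×1410 − 315.84 = 408.9
F9 = 408.9 / 0.196 = 2086.2 tonne/day

2086 tonne/day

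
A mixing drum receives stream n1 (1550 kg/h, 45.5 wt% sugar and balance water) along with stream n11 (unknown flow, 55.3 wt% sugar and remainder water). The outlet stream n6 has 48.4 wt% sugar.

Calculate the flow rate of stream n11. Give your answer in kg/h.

Let n11 be the unknown flow. Total out = 1550 + n11.
sugar balance: 705.25 + 0.553·n11 = 0.484·(1550 + n11)
(0.553 − 0.484)·n11 = 0.484×1550 − 705.25 = 44.95
n11 = 44.95 / 0.069 = 651.45 kg/h

651.4 kg/h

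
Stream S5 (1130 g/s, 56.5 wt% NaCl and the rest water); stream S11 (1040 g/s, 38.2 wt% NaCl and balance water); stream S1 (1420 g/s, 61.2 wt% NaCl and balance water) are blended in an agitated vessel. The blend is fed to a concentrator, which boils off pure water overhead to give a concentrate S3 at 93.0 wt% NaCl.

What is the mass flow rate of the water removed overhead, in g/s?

1542 g/s

NaCl entering = 1130×0.565 + 1040×0.382 + 1420×0.612 = 1904.8 g/s.
All NaCl reports to S3, so S3 = 1904.8/0.930 = 2048.1 g/s.
Total feed = 3590 g/s; overhead = 3590 − 2048.1 = 1541.9 g/s.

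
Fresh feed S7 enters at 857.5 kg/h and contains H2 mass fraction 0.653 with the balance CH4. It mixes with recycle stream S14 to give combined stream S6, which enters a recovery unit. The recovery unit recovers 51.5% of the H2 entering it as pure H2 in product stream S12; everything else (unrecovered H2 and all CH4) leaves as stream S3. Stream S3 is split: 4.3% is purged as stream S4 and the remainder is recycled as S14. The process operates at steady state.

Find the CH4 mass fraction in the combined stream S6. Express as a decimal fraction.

0.869

CH4 enters only via S7 and leaves only via the purge: 857.5×0.347 = 0.043×(CH4 in S3), and the recovery unit passes all CH4, so CH4 in S6 = CH4 in S3 = 6919.8 kg/h.
H2 in S6: m_A = 857.5×0.653 + (1−0.043)·(1−0.515)·m_A, so m_A = 559.95/0.5359 = 1045 kg/h.
S6 = 1045 + 6919.8 = 7964.8 kg/h.
CH4 fraction in S6 = 6919.8/7964.8 = 0.869.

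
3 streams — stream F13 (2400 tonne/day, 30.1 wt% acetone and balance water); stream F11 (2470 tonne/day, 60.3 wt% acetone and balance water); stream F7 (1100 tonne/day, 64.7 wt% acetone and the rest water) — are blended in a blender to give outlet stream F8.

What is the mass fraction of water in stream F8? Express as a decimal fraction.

Total flow out = 2400 + 2470 + 1100 = 5970 tonne/day.
water in = 2400×0.699 + 2470×0.397 + 1100×0.353 = 3046.5 tonne/day.
water mass fraction in F8 = 3046.5/5970 = 0.510.

0.510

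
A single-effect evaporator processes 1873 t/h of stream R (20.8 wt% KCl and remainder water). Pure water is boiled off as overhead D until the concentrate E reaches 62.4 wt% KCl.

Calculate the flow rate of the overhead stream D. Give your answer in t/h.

1249 t/h

KCl is conserved: 1873×0.208 = 389.58 t/h all reports to the concentrate.
Concentrate = 389.58/(target fraction) = 624.33 t/h.
Overhead = 1873 − 624.33 = 1248.7 t/h.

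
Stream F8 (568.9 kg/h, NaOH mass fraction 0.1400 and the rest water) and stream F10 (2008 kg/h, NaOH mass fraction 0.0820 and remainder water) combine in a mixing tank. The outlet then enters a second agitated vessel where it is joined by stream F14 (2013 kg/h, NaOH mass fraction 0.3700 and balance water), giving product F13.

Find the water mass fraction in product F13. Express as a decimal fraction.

Overall, product flow = 4589.9 kg/h.
water in = 568.9×0.860 + 2008×0.918 + 2013×0.630 = 3600.8 kg/h.
water fraction in F13 = 0.7845.

0.7845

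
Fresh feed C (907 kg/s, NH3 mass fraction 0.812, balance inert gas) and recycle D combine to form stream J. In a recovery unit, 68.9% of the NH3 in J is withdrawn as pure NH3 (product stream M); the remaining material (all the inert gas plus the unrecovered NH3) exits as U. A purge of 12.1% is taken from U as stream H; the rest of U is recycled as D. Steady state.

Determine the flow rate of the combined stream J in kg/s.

inert gas enters only via C and leaves only via the purge: 907×0.188 = 0.121×(inert gas in U), and the recovery unit passes all inert gas, so inert gas in J = inert gas in U = 1409.2 kg/s.
NH3 in J: m_A = 907×0.812 + (1−0.121)·(1−0.689)·m_A, so m_A = 736.48/0.7266 = 1013.6 kg/s.
J = 1013.6 + 1409.2 = 2422.8 kg/s.

2423 kg/s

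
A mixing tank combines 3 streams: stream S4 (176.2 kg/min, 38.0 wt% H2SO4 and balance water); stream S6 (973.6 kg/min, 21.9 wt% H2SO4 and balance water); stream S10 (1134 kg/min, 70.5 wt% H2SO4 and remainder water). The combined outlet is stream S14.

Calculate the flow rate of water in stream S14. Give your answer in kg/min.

1204 kg/min

water out = water in = 176.2×0.620 + 973.6×0.781 + 1134×0.295 = 1204.2 kg/min.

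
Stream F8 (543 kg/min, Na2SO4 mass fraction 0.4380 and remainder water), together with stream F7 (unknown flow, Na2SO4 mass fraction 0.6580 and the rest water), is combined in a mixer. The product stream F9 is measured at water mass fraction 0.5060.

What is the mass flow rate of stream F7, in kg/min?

Let F7 be the unknown flow. Total out = 543 + F7.
water balance: 305.17 + 0.342·F7 = 0.506·(543 + F7)
(0.342 − 0.506)·F7 = 0.506×543 − 305.17 = -30.408
F7 = -30.408 / -0.164 = 185.41 kg/min

185.4 kg/min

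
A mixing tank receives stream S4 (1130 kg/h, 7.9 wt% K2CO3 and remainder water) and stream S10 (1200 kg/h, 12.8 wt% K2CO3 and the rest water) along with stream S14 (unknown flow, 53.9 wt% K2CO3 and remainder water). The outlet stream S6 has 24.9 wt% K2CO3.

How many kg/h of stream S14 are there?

1163 kg/h

Let S14 be the unknown flow. Total out = 2330 + S14.
K2CO3 balance: 242.87 + 0.539·S14 = 0.249·(2330 + S14)
(0.539 − 0.249)·S14 = 0.249×2330 − 242.87 = 337.3
S14 = 337.3 / 0.290 = 1163.1 kg/h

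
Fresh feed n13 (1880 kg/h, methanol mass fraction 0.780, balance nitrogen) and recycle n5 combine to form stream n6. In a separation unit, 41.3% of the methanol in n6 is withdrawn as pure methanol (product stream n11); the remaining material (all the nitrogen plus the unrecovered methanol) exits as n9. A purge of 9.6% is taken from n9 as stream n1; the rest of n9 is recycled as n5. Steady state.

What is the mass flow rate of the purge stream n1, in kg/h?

nitrogen enters only via n13 and leaves only via the purge: 1880×0.220 = 0.096×(nitrogen in n9), and the separation unit passes all nitrogen, so nitrogen in n6 = nitrogen in n9 = 4308.3 kg/h.
methanol in n6: m_A = 1880×0.780 + (1−0.096)·(1−0.413)·m_A, so m_A = 1466.4/0.4694 = 3124.3 kg/h.
n9 = (1−0.413)×3124.3 + 4308.3 = 6142.3 kg/h.
Purge n1 = 0.096×6142.3 = 589.66 kg/h.

589.7 kg/h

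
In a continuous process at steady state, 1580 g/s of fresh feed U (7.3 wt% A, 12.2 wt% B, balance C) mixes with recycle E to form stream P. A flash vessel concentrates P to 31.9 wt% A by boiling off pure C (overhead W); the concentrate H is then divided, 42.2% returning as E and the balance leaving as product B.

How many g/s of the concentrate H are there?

625.5 g/s

Overall A balance (none leaves overhead): A in fresh feed = A in product, i.e. 1580×0.073 = (1−0.422)·H·0.319.
H = 115.34/(0.319×0.578) = 625.55 g/s.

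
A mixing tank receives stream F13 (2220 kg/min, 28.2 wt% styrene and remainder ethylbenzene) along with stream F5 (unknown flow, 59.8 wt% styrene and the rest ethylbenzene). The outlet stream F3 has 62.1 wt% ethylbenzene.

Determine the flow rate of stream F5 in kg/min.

Let F5 be the unknown flow. Total out = 2220 + F5.
ethylbenzene balance: 1594 + 0.402·F5 = 0.621·(2220 + F5)
(0.402 − 0.621)·F5 = 0.621×2220 − 1594 = -215.34
F5 = -215.34 / -0.219 = 983.29 kg/min

983.3 kg/min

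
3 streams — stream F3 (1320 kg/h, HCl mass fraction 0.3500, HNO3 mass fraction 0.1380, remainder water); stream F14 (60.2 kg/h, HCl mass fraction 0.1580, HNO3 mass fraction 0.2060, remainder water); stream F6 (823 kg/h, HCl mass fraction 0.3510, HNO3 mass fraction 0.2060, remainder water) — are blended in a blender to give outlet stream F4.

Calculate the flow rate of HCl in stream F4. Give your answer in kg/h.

HCl out = HCl in = 1320×0.350 + 60.2×0.158 + 823×0.351 = 760.38 kg/h.

760.4 kg/h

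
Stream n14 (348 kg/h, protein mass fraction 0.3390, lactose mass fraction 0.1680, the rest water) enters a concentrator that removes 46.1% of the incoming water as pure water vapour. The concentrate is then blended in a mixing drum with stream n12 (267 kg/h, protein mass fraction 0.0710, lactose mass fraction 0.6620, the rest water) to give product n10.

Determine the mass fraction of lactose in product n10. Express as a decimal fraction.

0.4389

Vapour removed = 0.461×0.493×348 = 79.091 kg/h; concentrate = 268.91 kg/h.
lactose reaching the mixer = 58.464 (from concentrate) + 267×0.662 = 235.22 kg/h.
Product flow = 268.91 + 267 = 535.91 kg/h; lactose fraction = 0.4389.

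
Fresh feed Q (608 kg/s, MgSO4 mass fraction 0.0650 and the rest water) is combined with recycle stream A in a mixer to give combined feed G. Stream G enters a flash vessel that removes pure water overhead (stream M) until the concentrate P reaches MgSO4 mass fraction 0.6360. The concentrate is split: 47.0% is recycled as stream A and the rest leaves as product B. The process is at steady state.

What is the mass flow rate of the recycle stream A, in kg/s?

Overall MgSO4 balance (none leaves overhead): MgSO4 in fresh feed = MgSO4 in product, i.e. 608×0.065 = (1−0.470)·P·0.636.
P = 39.52/(0.636×0.530) = 117.24 kg/s.
Recycle A = 0.470×117.24 = 55.104 kg/s.

55.1 kg/s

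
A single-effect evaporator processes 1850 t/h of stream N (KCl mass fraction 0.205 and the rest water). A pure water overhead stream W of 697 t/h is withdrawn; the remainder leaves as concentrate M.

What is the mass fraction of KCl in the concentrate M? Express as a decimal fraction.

0.329

KCl is not removed: 1850×0.205 = 379.25 t/h of KCl enters M.
Concentrate = 1850 − 697 = 1153 t/h.
Mass fraction = 379.25/1153 = 0.329.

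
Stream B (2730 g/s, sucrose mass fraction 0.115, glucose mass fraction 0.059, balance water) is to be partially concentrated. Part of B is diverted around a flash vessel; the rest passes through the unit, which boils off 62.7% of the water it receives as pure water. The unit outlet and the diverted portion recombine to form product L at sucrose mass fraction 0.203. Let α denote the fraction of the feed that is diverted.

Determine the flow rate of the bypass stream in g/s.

All 2730×0.115 = 313.95 g/s of sucrose reaches L, so L = 313.95/0.203 = 1546.6 g/s and vapour = 1183.4 g/s.
The evaporator receives (1−α)·2730 of feed at 0.826 water and removes 0.627 of that water:
0.627×0.826×(1−α)×2730 = 1183.4
(1−α) = 1183.4/1413.9 = 0.8370;  α = 0.1630.
Bypass flow = 0.1630×2730 = 444.92 g/s.

444.9 g/s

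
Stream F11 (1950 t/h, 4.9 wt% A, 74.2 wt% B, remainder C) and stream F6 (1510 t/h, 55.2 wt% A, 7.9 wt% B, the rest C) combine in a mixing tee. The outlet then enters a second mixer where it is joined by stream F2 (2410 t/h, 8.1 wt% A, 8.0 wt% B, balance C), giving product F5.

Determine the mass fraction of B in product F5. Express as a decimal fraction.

0.2997

Overall, product flow = 5870 t/h.
B in = 1950×0.742 + 1510×0.079 + 2410×0.080 = 1759 t/h.
B fraction in F5 = 0.2997.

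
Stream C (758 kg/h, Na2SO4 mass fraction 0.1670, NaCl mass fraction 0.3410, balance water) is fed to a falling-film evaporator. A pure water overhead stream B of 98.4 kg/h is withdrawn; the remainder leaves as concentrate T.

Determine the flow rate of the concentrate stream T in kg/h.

659.6 kg/h

Concentrate = 758 − 98.4 = 659.6 kg/h.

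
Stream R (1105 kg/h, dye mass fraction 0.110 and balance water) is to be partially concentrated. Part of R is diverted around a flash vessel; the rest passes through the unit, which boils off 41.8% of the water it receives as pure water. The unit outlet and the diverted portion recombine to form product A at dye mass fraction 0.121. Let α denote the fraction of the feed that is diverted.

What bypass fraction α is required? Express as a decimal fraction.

0.756

All 1105×0.110 = 121.55 kg/h of dye reaches A, so A = 121.55/0.121 = 1004.5 kg/h and vapour = 100.45 kg/h.
The evaporator receives (1−α)·1105 of feed at 0.890 water and removes 0.418 of that water:
0.418×0.890×(1−α)×1105 = 100.45
(1−α) = 100.45/411.08 = 0.2444;  α = 0.7556.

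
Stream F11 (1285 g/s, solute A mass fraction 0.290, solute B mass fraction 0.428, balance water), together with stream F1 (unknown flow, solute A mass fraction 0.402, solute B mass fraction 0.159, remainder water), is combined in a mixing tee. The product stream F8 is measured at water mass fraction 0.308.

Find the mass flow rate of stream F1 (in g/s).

Let F1 be the unknown flow. Total out = 1285 + F1.
water balance: 362.37 + 0.439·F1 = 0.308·(1285 + F1)
(0.439 − 0.308)·F1 = 0.308×1285 − 362.37 = 33.41
F1 = 33.41 / 0.131 = 255.04 g/s

255 g/s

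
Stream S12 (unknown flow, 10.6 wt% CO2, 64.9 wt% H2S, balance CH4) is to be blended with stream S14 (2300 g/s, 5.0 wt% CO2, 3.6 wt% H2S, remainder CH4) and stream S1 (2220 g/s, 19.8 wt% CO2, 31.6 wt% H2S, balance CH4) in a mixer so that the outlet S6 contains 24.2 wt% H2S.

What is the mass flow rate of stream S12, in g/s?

760.5 g/s

Let S12 be the unknown flow. Total out = 4520 + S12.
H2S balance: 784.32 + 0.649·S12 = 0.242·(4520 + S12)
(0.649 − 0.242)·S12 = 0.242×4520 − 784.32 = 309.52
S12 = 309.52 / 0.407 = 760.49 g/s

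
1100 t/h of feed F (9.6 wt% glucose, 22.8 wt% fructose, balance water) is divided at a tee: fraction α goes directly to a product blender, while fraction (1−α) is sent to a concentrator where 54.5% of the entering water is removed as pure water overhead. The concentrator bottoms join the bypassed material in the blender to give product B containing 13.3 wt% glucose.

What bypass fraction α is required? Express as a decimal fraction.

All 1100×0.096 = 105.6 t/h of glucose reaches B, so B = 105.6/0.133 = 793.98 t/h and vapour = 306.02 t/h.
The evaporator receives (1−α)·1100 of feed at 0.676 water and removes 0.545 of that water:
0.545×0.676×(1−α)×1100 = 306.02
(1−α) = 306.02/405.26 = 0.7551;  α = 0.2449.

0.245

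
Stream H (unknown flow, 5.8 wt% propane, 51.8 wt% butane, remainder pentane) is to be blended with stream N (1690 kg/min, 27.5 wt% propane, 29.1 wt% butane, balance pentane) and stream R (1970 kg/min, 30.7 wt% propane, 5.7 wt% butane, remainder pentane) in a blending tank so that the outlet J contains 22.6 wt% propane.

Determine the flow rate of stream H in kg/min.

Let H be the unknown flow. Total out = 3660 + H.
propane balance: 1069.5 + 0.058·H = 0.226·(3660 + H)
(0.058 − 0.226)·H = 0.226×3660 − 1069.5 = -242.38
H = -242.38 / -0.168 = 1442.7 kg/min

1443 kg/min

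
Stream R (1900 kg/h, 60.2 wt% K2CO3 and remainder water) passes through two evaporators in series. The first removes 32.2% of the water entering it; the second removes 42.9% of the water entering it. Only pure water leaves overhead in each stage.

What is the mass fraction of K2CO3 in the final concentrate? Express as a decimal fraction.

0.796

water in feed = 1900×0.398 = 756.2 kg/h.
After stage 1: water left = (1−0.322)×756.2 = 512.7; stream total = 1656.5 kg/h.
After stage 2: water left = (1−0.429)×512.7 = 292.75; final concentrate = 1436.6 kg/h.
K2CO3 fraction = 1143.8/1436.6 = 0.796.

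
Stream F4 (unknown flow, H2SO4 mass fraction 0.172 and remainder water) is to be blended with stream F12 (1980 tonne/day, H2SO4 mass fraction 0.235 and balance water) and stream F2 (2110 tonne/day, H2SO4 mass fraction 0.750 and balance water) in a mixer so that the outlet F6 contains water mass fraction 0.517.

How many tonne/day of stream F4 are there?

232.6 tonne/day

Let F4 be the unknown flow. Total out = 4090 + F4.
water balance: 2042.2 + 0.828·F4 = 0.517·(4090 + F4)
(0.828 − 0.517)·F4 = 0.517×4090 − 2042.2 = 72.33
F4 = 72.33 / 0.311 = 232.57 tonne/day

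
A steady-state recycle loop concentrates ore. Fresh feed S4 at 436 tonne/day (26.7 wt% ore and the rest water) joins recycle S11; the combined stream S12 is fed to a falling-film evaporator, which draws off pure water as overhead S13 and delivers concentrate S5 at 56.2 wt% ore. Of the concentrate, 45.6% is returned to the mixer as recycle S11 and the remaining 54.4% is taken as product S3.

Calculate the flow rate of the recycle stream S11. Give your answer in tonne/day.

173.6 tonne/day

Overall ore balance (none leaves overhead): ore in fresh feed = ore in product, i.e. 436×0.267 = (1−0.456)·S5·0.562.
S5 = 116.41/(0.562×0.544) = 380.77 tonne/day.
Recycle S11 = 0.456×380.77 = 173.63 tonne/day.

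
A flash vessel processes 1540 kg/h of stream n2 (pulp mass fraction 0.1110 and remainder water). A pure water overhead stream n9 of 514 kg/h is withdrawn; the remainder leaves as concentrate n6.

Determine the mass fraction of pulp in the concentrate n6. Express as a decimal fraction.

0.1666

pulp is not removed: 1540×0.111 = 170.94 kg/h of pulp enters n6.
Concentrate = 1540 − 514 = 1026 kg/h.
Mass fraction = 170.94/1026 = 0.1666.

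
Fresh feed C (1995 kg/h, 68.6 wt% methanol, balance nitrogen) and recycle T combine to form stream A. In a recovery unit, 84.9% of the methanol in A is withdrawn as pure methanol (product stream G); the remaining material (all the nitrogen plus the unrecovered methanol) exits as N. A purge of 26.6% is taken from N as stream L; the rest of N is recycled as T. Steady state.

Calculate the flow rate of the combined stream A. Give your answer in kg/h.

3894 kg/h

nitrogen enters only via C and leaves only via the purge: 1995×0.314 = 0.266×(nitrogen in N), and the recovery unit passes all nitrogen, so nitrogen in A = nitrogen in N = 2355 kg/h.
methanol in A: m_A = 1995×0.686 + (1−0.266)·(1−0.849)·m_A, so m_A = 1368.6/0.8892 = 1539.2 kg/h.
A = 1539.2 + 2355 = 3894.2 kg/h.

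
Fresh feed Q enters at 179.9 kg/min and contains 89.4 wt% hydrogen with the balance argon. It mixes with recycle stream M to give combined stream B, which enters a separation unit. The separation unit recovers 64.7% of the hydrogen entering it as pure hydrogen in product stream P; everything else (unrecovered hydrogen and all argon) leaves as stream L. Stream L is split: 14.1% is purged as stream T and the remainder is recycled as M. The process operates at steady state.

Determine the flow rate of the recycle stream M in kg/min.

argon enters only via Q and leaves only via the purge: 179.9×0.106 = 0.141×(argon in L), and the separation unit passes all argon, so argon in B = argon in L = 135.24 kg/min.
hydrogen in B: m_A = 179.9×0.894 + (1−0.141)·(1−0.647)·m_A, so m_A = 160.83/0.6968 = 230.82 kg/min.
L = (1−0.647)×230.82 + 135.24 = 216.72 kg/min.
Recycle M = (1−0.141)×216.72 = 186.17 kg/min.

186.2 kg/min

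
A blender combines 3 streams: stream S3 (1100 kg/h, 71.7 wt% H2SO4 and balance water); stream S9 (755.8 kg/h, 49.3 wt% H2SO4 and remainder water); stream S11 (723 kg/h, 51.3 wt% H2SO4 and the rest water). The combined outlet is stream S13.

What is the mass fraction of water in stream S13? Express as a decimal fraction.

0.4058

Total flow out = 1100 + 755.8 + 723 = 2578.8 kg/h.
water in = 1100×0.283 + 755.8×0.507 + 723×0.487 = 1046.6 kg/h.
water mass fraction in S13 = 1046.6/2578.8 = 0.4058.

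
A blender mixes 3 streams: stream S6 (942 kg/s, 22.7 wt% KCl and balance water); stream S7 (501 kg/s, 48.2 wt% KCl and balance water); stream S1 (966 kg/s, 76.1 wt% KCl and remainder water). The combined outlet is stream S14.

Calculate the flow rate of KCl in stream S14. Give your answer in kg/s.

KCl out = KCl in = 942×0.227 + 501×0.482 + 966×0.761 = 1190.4 kg/s.

1190 kg/s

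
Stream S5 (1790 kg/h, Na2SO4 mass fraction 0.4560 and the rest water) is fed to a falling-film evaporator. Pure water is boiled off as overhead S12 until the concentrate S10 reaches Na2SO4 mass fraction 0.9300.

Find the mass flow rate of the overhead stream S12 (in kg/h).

Na2SO4 is conserved: 1790×0.456 = 816.24 kg/h all reports to the concentrate.
Concentrate = 816.24/(target fraction) = 877.68 kg/h.
Overhead = 1790 − 877.68 = 912.32 kg/h.

912.3 kg/h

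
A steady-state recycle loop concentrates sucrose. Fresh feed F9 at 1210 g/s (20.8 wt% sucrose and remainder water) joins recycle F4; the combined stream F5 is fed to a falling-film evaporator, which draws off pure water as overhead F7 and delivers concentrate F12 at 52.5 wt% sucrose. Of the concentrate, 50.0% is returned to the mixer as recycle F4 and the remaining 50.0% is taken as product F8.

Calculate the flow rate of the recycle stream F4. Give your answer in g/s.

Overall sucrose balance (none leaves overhead): sucrose in fresh feed = sucrose in product, i.e. 1210×0.208 = (1−0.500)·F12·0.525.
F12 = 251.68/(0.525×0.500) = 958.78 g/s.
Recycle F4 = 0.500×958.78 = 479.39 g/s.

479.4 g/s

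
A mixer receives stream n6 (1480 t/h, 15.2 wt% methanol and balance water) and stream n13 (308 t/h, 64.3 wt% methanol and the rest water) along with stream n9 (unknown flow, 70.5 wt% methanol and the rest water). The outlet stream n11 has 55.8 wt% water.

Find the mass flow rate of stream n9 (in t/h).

1397 t/h

Let n9 be the unknown flow. Total out = 1788 + n9.
water balance: 1365 + 0.295·n9 = 0.558·(1788 + n9)
(0.295 − 0.558)·n9 = 0.558×1788 − 1365 = -367.29
n9 = -367.29 / -0.263 = 1396.5 t/h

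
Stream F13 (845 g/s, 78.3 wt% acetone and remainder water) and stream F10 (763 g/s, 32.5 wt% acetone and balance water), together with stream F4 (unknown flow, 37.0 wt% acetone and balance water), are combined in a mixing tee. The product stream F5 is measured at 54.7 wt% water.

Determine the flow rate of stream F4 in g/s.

Let F4 be the unknown flow. Total out = 1608 + F4.
water balance: 698.39 + 0.630·F4 = 0.547·(1608 + F4)
(0.630 − 0.547)·F4 = 0.547×1608 − 698.39 = 181.19
F4 = 181.19 / 0.083 = 2183 g/s

2183 g/s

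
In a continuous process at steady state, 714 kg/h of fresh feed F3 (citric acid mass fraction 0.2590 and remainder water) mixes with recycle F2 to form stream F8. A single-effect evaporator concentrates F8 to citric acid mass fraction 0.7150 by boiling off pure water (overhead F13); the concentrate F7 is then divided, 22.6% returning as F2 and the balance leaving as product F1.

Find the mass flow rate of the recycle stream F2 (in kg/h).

75.52 kg/h

Overall citric acid balance (none leaves overhead): citric acid in fresh feed = citric acid in product, i.e. 714×0.259 = (1−0.226)·F7·0.715.
F7 = 184.93/(0.715×0.774) = 334.16 kg/h.
Recycle F2 = 0.226×334.16 = 75.52 kg/h.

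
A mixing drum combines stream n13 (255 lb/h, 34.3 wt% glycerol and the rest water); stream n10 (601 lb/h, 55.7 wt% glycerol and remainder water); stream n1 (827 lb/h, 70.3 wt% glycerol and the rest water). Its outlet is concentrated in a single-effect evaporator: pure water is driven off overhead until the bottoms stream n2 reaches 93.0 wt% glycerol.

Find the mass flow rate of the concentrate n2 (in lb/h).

glycerol entering = 255×0.343 + 601×0.557 + 827×0.703 = 1003.6 lb/h.
All glycerol reports to n2, so n2 = 1003.6/0.930 = 1079.1 lb/h.

1079 lb/h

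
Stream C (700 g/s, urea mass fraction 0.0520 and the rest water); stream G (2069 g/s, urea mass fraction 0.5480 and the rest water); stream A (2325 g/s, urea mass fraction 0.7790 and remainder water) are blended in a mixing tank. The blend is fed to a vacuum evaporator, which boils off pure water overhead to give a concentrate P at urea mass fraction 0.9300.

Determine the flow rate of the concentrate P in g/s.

urea entering = 700×0.052 + 2069×0.548 + 2325×0.779 = 2981.4 g/s.
All urea reports to P, so P = 2981.4/0.930 = 3205.8 g/s.

3206 g/s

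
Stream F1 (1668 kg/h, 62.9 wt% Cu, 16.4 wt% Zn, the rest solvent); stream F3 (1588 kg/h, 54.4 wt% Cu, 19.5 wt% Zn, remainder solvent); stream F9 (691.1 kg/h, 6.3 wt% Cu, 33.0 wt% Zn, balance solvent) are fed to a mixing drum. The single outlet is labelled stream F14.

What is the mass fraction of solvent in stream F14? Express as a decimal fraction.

Total flow out = 1668 + 1588 + 691.1 = 3947.1 kg/h.
solvent in = 1668×0.207 + 1588×0.261 + 691.1×0.607 = 1179.2 kg/h.
solvent mass fraction in F14 = 1179.2/3947.1 = 0.299.

0.299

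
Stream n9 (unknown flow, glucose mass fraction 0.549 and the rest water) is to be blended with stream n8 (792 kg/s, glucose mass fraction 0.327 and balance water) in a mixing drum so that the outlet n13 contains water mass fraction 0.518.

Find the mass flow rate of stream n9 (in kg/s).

Let n9 be the unknown flow. Total out = 792 + n9.
water balance: 533.02 + 0.451·n9 = 0.518·(792 + n9)
(0.451 − 0.518)·n9 = 0.518×792 − 533.02 = -122.76
n9 = -122.76 / -0.067 = 1832.2 kg/s

1832 kg/s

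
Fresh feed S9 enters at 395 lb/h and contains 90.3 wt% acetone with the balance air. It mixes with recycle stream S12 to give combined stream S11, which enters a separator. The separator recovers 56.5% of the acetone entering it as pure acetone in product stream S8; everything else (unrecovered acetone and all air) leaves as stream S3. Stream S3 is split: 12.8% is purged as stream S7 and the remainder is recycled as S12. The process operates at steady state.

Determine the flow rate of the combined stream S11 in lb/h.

874 lb/h

air enters only via S9 and leaves only via the purge: 395×0.097 = 0.128×(air in S3), and the separator passes all air, so air in S11 = air in S3 = 299.34 lb/h.
acetone in S11: m_A = 395×0.903 + (1−0.128)·(1−0.565)·m_A, so m_A = 356.69/0.6207 = 574.67 lb/h.
S11 = 574.67 + 299.34 = 874 lb/h.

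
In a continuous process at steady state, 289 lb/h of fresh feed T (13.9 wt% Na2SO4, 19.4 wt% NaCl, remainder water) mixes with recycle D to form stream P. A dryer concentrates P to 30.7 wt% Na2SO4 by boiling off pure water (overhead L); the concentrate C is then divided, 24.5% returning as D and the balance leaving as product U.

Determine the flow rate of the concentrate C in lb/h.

Overall Na2SO4 balance (none leaves overhead): Na2SO4 in fresh feed = Na2SO4 in product, i.e. 289×0.139 = (1−0.245)·C·0.307.
C = 40.171/(0.307×0.755) = 173.31 lb/h.

173.3 lb/h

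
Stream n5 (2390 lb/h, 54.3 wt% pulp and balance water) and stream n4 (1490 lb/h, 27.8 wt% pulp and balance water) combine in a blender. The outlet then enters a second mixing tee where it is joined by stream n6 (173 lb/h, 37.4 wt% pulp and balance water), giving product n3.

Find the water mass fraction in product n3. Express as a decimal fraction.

Overall, product flow = 4053 lb/h.
water in = 2390×0.457 + 1490×0.722 + 173×0.626 = 2276.3 lb/h.
water fraction in n3 = 0.562.

0.562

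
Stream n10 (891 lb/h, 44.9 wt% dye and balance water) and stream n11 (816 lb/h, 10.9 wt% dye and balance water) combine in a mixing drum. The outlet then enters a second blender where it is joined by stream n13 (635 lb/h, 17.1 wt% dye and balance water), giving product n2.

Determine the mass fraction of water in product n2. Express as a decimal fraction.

Overall, product flow = 2342 lb/h.
water in = 891×0.551 + 816×0.891 + 635×0.829 = 1744.4 lb/h.
water fraction in n2 = 0.745.

0.745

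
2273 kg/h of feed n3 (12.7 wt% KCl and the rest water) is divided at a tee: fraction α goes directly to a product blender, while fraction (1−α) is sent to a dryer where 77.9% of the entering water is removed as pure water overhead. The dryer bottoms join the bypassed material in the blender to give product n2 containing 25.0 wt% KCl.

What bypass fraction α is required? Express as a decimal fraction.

0.277

All 2273×0.127 = 288.67 kg/h of KCl reaches n2, so n2 = 288.67/0.250 = 1154.7 kg/h and vapour = 1118.3 kg/h.
The evaporator receives (1−α)·2273 of feed at 0.873 water and removes 0.779 of that water:
0.779×0.873×(1−α)×2273 = 1118.3
(1−α) = 1118.3/1545.8 = 0.7235;  α = 0.2765.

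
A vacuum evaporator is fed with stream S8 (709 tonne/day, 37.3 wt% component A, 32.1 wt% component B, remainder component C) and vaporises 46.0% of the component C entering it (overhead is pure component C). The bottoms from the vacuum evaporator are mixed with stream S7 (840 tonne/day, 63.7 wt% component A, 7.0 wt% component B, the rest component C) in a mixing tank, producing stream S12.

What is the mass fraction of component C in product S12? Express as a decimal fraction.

Vapour removed = 0.460×0.306×709 = 99.799 tonne/day; concentrate = 609.2 tonne/day.
component C reaching the mixer = 117.16 (from concentrate) + 840×0.293 = 363.28 tonne/day.
Product flow = 609.2 + 840 = 1449.2 tonne/day; component C fraction = 0.251.

0.251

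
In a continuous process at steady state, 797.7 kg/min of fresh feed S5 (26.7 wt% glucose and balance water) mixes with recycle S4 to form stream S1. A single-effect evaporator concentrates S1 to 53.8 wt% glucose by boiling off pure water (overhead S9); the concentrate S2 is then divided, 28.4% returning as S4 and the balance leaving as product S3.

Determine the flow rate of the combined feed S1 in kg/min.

954.7 kg/min

Overall glucose balance (none leaves overhead): glucose in fresh feed = glucose in product, i.e. 797.7×0.267 = (1−0.284)·S2·0.538.
S2 = 212.99/(0.538×0.716) = 552.91 kg/min.
Recycle S4 = 0.284×552.91 = 157.03 kg/min.
Combined feed S1 = 797.7 + 157.03 = 954.73 kg/min.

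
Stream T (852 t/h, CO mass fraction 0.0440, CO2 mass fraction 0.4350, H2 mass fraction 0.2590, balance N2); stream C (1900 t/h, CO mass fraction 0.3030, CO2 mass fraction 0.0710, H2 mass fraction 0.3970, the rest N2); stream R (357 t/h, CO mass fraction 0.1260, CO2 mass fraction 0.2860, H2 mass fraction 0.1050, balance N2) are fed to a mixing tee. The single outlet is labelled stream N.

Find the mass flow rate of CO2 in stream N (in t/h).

607.6 t/h

CO2 out = CO2 in = 852×0.435 + 1900×0.071 + 357×0.286 = 607.62 t/h.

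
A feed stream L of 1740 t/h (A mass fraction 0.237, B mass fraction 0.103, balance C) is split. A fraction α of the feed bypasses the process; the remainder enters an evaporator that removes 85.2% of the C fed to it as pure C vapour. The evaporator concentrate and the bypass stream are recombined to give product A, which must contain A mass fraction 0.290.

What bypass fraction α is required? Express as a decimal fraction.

All 1740×0.237 = 412.38 t/h of A reaches A, so A = 412.38/0.290 = 1422 t/h and vapour = 318 t/h.
The evaporator receives (1−α)·1740 of feed at 0.660 C and removes 0.852 of that C:
0.852×0.660×(1−α)×1740 = 318
(1−α) = 318/978.44 = 0.3250;  α = 0.6750.

0.675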